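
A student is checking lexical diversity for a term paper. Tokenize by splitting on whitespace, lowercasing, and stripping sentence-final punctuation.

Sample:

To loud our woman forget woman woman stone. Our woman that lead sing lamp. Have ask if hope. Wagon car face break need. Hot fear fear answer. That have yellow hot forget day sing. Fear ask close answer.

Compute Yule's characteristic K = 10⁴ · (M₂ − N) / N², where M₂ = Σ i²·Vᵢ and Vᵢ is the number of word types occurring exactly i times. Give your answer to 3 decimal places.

Frequencies: woman:4, fear:3, our:2, forget:2, that:2, sing:2, have:2, ask:2, hot:2, answer:2, to:1, loud:1, stone:1, lead:1, lamp:1, if:1, hope:1, wagon:1, car:1, face:1, … (5 more, each freq 1)
N = 38. Frequency spectrum: V_1=15, V_2=8, V_3=1, V_4=1
M₂ = 1²·15 + 2²·8 + 3²·1 + 4²·1 = 72
K = 10000 × (72 − 38) / 38² = 235.457

235.457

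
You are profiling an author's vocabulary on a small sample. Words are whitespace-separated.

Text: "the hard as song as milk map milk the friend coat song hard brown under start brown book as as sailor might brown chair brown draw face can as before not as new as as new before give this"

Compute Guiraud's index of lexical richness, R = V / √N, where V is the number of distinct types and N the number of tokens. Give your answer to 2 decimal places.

3.68

N = 39, V = 23.
√N = 6.244998
R = 23 / 6.244998 = 3.68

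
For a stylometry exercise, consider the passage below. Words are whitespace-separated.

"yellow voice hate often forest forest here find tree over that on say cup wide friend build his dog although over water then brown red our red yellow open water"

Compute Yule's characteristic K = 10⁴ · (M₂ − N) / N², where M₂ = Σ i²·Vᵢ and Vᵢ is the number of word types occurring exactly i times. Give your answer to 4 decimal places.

111.1111

Frequencies: yellow:2, forest:2, over:2, water:2, red:2, voice:1, hate:1, often:1, here:1, find:1, tree:1, that:1, on:1, say:1, cup:1, wide:1, friend:1, build:1, his:1, dog:1, … (5 more, each freq 1)
N = 30. Frequency spectrum: V_1=20, V_2=5
M₂ = 1²·20 + 2²·5 = 40
K = 10000 × (40 − 30) / 30² = 111.1111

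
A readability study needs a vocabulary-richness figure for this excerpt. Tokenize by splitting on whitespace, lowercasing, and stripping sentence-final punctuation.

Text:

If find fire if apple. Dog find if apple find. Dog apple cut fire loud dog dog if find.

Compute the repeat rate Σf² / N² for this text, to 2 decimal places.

Frequencies: if:4, find:4, dog:4, apple:3, fire:2, cut:1, loud:1
Σf² = 63; N² = 361
Repeat rate = 63 / 361 = 0.17

0.17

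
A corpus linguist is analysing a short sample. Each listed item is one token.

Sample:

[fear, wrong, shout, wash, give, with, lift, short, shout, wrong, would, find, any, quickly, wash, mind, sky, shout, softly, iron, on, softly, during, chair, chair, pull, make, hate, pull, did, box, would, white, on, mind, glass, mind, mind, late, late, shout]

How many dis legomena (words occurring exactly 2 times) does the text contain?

Frequencies: shout:4, mind:4, wrong:2, wash:2, would:2, softly:2, on:2, chair:2, pull:2, late:2, fear:1, give:1, with:1, lift:1, short:1, find:1, any:1, quickly:1, sky:1, iron:1, … (7 more, each freq 1)
Words with frequency 2: chair, late, on, pull, softly, wash, would, wrong

8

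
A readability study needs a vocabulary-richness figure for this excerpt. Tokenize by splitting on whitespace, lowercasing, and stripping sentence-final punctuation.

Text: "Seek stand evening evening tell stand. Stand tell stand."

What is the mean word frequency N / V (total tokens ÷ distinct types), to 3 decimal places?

N = 9 tokens, V = 4 types.
Mean frequency = N / V = 9 / 4 = 2.250

2.250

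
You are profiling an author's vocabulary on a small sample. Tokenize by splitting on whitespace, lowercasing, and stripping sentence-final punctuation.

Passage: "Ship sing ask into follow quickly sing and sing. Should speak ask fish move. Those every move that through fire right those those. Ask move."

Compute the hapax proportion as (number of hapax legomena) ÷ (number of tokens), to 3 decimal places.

0.520

Frequencies: sing:3, ask:3, move:3, those:3, ship:1, into:1, follow:1, quickly:1, and:1, should:1, speak:1, fish:1, every:1, that:1, through:1, fire:1, right:1
Hapax count = 13; token count = 25.
Ratio = 13 / 25 = 0.520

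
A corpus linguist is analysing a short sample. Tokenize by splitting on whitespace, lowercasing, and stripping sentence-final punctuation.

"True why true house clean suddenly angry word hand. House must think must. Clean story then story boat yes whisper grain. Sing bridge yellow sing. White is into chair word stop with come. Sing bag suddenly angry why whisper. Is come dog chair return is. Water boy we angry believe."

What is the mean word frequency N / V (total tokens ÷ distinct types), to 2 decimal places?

N = 50 tokens, V = 33 types.
Mean frequency = N / V = 50 / 33 = 1.52

1.52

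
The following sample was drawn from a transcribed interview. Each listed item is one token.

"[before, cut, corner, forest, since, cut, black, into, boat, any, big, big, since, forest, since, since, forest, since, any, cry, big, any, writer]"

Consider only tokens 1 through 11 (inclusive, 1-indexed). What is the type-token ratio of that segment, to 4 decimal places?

Segment tokens 1–11: before, cut, corner, forest, since, cut, black, into, boat, any, big
Segment N = 11, segment V = 10.
TTR = 10 / 11 = 0.9091

0.9091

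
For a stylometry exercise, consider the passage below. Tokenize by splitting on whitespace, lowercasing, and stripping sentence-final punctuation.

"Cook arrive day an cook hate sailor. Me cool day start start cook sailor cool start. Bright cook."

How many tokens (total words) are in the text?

Tokens: cook, arrive, day, an, cook, hate, sailor, me, cool, day, start, start, cook, sailor, cool, start, bright, cook
N = 18

18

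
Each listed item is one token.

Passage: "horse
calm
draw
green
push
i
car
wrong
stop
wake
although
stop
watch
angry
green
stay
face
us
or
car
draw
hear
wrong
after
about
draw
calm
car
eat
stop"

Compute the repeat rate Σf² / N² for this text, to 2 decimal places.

0.06

Frequencies: draw:3, car:3, stop:3, calm:2, green:2, wrong:2, horse:1, push:1, i:1, wake:1, although:1, watch:1, angry:1, stay:1, face:1, us:1, or:1, hear:1, after:1, about:1, … (1 more, each freq 1)
Σf² = 54; N² = 900
Repeat rate = 54 / 900 = 0.06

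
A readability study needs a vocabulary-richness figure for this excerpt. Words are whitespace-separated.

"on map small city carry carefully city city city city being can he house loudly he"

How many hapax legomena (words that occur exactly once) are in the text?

Frequencies: city:5, he:2, on:1, map:1, small:1, carry:1, carefully:1, being:1, can:1, house:1, loudly:1
Hapax (freq=1): being, can, carefully, carry, house, loudly, map, on, small

9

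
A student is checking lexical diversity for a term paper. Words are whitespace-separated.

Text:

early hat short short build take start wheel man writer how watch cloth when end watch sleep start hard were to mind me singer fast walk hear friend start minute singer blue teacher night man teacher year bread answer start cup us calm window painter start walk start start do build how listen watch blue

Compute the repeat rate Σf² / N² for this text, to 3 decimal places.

Frequencies: start:7, watch:3, short:2, build:2, man:2, how:2, singer:2, walk:2, blue:2, teacher:2, early:1, hat:1, take:1, wheel:1, writer:1, cloth:1, when:1, end:1, sleep:1, hard:1, … (19 more, each freq 1)
Σf² = 119; N² = 3025
Repeat rate = 119 / 3025 = 0.039

0.039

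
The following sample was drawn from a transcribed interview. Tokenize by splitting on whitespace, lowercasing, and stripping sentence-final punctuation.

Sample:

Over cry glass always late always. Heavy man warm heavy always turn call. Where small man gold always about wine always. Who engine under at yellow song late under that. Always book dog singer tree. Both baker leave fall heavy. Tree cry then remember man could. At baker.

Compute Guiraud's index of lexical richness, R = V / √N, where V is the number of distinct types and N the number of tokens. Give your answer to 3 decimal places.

4.763

N = 48, V = 33.
√N = 6.928203
R = 33 / 6.928203 = 4.763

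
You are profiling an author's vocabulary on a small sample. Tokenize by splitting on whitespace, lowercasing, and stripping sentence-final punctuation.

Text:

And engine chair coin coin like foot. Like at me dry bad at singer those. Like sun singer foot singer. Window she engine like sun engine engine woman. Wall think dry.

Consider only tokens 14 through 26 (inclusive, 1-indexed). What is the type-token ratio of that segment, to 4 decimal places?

Segment tokens 14–26: singer, those, like, sun, singer, foot, singer, window, she, engine, like, sun, engine
Segment N = 13, segment V = 8.
TTR = 8 / 13 = 0.6154

0.6154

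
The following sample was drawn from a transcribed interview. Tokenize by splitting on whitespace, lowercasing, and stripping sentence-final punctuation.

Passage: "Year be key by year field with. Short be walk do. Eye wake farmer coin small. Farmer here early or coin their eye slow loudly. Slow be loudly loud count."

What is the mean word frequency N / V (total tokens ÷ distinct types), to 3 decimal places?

1.364

N = 30 tokens, V = 22 types.
Mean frequency = N / V = 30 / 22 = 1.364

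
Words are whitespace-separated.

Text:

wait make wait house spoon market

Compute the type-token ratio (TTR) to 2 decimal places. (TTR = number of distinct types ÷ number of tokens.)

N = 6 tokens, V = 5 types.
TTR = V / N = 5 / 6 = 0.83

0.83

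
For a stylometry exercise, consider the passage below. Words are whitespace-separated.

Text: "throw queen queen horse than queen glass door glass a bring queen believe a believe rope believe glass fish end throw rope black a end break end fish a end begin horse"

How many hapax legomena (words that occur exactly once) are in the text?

Frequencies: queen:4, a:4, end:4, glass:3, believe:3, throw:2, horse:2, rope:2, fish:2, than:1, door:1, bring:1, black:1, break:1, begin:1
Hapax (freq=1): begin, black, break, bring, door, than

6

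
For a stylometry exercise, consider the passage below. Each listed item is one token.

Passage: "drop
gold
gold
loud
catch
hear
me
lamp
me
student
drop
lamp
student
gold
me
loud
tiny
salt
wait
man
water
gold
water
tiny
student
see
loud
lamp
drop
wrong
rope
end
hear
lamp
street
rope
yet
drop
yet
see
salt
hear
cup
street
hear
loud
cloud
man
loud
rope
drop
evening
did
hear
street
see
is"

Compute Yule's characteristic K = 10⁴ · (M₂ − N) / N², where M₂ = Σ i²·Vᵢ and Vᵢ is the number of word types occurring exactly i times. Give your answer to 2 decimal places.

381.66

Frequencies: drop:5, loud:5, hear:5, gold:4, lamp:4, me:3, student:3, see:3, rope:3, street:3, tiny:2, salt:2, man:2, water:2, yet:2, catch:1, wait:1, wrong:1, end:1, cup:1, … (4 more, each freq 1)
N = 57. Frequency spectrum: V_1=9, V_2=5, V_3=5, V_4=2, V_5=3
M₂ = 1²·9 + 2²·5 + 3²·5 + 4²·2 + 5²·3 = 181
K = 10000 × (181 − 57) / 57² = 381.66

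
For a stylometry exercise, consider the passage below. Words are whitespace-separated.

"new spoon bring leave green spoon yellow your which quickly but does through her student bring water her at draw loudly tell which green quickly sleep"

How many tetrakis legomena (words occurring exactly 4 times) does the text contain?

0

Frequencies: spoon:2, bring:2, green:2, which:2, quickly:2, her:2, new:1, leave:1, yellow:1, your:1, but:1, does:1, through:1, student:1, water:1, at:1, draw:1, loudly:1, tell:1, sleep:1
Words with frequency 4: (none)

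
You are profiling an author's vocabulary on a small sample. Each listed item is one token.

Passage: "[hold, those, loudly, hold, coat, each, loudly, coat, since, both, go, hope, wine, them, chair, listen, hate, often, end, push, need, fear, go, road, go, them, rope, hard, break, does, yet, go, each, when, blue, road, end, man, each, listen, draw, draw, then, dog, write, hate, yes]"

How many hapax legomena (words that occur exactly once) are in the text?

22

Frequencies: go:4, each:3, hold:2, loudly:2, coat:2, them:2, listen:2, hate:2, end:2, road:2, draw:2, those:1, since:1, both:1, hope:1, wine:1, chair:1, often:1, push:1, need:1, … (13 more, each freq 1)
Hapax (freq=1): blue, both, break, chair, does, dog, fear, hard, hope, man, need, often, push, rope, since, then, those, when, wine, write, yes, yet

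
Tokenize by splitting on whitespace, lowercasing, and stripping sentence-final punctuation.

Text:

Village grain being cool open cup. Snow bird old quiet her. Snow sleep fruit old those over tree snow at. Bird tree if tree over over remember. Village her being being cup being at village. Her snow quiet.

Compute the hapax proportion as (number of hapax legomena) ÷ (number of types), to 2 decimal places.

0.42

Frequencies: being:4, snow:4, village:3, her:3, over:3, tree:3, cup:2, bird:2, old:2, quiet:2, at:2, grain:1, cool:1, open:1, sleep:1, fruit:1, those:1, if:1, remember:1
Hapax count = 8; type count = 19.
Ratio = 8 / 19 = 0.42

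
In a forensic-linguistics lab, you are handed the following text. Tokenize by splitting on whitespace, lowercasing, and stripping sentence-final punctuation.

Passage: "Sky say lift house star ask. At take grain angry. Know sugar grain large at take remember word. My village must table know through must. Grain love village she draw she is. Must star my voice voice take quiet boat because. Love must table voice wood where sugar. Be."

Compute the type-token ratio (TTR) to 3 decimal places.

0.633

N = 49 tokens, V = 31 types.
TTR = V / N = 31 / 49 = 0.633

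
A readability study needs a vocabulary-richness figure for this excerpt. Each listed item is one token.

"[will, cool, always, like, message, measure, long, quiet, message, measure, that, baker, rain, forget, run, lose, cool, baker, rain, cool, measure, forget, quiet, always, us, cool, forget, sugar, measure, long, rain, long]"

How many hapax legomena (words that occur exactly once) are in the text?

Frequencies: cool:4, measure:4, long:3, rain:3, forget:3, always:2, message:2, quiet:2, baker:2, will:1, like:1, that:1, run:1, lose:1, us:1, sugar:1
Hapax (freq=1): like, lose, run, sugar, that, us, will

7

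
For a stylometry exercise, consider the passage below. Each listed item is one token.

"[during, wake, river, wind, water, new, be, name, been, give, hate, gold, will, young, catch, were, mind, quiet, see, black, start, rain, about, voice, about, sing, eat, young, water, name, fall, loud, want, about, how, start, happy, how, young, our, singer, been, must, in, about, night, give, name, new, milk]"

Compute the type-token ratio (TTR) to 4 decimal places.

0.7400

N = 50 tokens, V = 37 types.
TTR = V / N = 37 / 50 = 0.7400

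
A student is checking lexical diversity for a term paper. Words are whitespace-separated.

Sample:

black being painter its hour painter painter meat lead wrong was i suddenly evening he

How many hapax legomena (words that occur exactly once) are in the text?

12

Frequencies: painter:3, black:1, being:1, its:1, hour:1, meat:1, lead:1, wrong:1, was:1, i:1, suddenly:1, evening:1, he:1
Hapax (freq=1): being, black, evening, he, hour, i, its, lead, meat, suddenly, was, wrong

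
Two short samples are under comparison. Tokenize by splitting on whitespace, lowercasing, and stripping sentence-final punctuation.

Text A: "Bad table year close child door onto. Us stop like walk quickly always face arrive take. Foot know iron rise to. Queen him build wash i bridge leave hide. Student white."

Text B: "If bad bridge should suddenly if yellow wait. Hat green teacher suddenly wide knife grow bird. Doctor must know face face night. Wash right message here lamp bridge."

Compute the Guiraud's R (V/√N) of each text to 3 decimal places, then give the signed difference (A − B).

A: V=31, N=31, R=5.568
B: V=24, N=28, R=4.536
Difference = 5.568 − 4.536 = 1.032

1.032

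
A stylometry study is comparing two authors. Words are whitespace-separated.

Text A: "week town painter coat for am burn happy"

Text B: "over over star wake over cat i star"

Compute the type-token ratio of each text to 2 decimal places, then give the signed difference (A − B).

0.37

TTR(A) = 8/8 = 1.00
TTR(B) = 5/8 = 0.63
Difference = 1.00 − 0.63 = 0.37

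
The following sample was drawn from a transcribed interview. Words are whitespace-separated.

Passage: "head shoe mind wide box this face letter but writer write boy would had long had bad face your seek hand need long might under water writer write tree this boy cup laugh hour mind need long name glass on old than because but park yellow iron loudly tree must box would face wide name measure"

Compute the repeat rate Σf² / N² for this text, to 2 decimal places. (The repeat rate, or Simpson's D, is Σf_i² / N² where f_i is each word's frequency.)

0.03

Frequencies: face:3, long:3, mind:2, wide:2, box:2, this:2, but:2, writer:2, write:2, boy:2, would:2, had:2, need:2, tree:2, name:2, head:1, shoe:1, letter:1, bad:1, your:1, … (19 more, each freq 1)
Σf² = 94; N² = 3136
Repeat rate = 94 / 3136 = 0.03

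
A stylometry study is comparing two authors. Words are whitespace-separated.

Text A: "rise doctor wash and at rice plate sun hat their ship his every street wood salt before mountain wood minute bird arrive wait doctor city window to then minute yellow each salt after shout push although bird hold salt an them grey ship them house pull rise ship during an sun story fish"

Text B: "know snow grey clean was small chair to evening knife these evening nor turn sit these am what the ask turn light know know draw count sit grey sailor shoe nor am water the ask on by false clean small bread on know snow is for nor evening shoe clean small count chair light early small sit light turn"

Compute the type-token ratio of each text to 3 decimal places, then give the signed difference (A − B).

0.249

TTR(A) = 41/53 = 0.774
TTR(B) = 31/59 = 0.525
Difference = 0.774 − 0.525 = 0.249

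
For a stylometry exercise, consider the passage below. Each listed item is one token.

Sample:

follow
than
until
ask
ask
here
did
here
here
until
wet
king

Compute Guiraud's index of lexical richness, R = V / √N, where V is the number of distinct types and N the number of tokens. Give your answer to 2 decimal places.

N = 12, V = 8.
√N = 3.464102
R = 8 / 3.464102 = 2.31

2.31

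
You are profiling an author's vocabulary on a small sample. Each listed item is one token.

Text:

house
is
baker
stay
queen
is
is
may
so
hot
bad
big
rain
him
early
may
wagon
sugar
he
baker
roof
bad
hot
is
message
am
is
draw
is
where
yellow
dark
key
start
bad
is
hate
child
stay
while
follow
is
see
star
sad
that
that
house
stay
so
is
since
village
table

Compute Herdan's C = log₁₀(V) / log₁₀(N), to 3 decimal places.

0.898

N = 54, V = 36.
log₁₀(V) = 1.556303, log₁₀(N) = 1.732394
C = 1.556303 / 1.732394 = 0.898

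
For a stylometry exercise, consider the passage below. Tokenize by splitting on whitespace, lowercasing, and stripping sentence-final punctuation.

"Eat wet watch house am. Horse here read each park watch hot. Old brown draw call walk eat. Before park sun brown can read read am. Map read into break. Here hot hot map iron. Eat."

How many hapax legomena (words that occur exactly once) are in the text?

Frequencies: read:4, eat:3, hot:3, watch:2, am:2, here:2, park:2, brown:2, map:2, wet:1, house:1, horse:1, each:1, old:1, draw:1, call:1, walk:1, before:1, sun:1, can:1, … (3 more, each freq 1)
Hapax (freq=1): before, break, call, can, draw, each, horse, house, into, iron, old, sun, walk, wet

14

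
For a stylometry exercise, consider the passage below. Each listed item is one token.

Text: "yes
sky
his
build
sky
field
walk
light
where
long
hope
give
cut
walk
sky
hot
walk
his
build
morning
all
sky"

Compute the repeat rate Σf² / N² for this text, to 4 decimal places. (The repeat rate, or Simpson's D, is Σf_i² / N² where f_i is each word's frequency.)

0.0909

Frequencies: sky:4, walk:3, his:2, build:2, yes:1, field:1, light:1, where:1, long:1, hope:1, give:1, cut:1, hot:1, morning:1, all:1
Σf² = 44; N² = 484
Repeat rate = 44 / 484 = 0.0909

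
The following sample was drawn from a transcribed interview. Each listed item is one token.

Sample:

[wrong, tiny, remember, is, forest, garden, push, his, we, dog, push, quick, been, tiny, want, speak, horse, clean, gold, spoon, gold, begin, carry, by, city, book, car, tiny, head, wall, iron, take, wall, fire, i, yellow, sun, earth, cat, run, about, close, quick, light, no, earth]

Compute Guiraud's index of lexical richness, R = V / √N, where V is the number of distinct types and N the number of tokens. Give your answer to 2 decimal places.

N = 46, V = 39.
√N = 6.782330
R = 39 / 6.782330 = 5.75

5.75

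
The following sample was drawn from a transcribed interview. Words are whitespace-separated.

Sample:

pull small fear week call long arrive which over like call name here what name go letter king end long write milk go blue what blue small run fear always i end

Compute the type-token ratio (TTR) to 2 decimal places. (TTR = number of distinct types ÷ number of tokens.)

N = 32 tokens, V = 23 types.
TTR = V / N = 23 / 32 = 0.72

0.72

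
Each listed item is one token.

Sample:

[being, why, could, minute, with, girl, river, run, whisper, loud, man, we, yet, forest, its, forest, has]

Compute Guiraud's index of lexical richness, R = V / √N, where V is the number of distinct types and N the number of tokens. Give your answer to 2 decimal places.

3.88

N = 17, V = 16.
√N = 4.123106
R = 16 / 4.123106 = 3.88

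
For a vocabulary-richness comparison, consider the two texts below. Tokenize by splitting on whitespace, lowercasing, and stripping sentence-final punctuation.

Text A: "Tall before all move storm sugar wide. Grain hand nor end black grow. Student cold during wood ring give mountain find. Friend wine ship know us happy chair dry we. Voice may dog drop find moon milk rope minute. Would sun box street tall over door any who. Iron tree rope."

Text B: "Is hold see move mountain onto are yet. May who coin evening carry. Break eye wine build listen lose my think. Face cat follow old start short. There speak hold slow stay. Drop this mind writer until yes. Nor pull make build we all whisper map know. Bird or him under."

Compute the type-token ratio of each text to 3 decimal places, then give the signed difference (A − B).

-0.020

TTR(A) = 48/51 = 0.941
TTR(B) = 49/51 = 0.961
Difference = 0.941 − 0.961 = -0.020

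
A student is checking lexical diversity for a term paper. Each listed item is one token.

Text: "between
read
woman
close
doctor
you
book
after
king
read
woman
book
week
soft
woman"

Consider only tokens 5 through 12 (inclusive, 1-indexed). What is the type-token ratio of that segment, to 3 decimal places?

0.875

Segment tokens 5–12: doctor, you, book, after, king, read, woman, book
Segment N = 8, segment V = 7.
TTR = 7 / 8 = 0.875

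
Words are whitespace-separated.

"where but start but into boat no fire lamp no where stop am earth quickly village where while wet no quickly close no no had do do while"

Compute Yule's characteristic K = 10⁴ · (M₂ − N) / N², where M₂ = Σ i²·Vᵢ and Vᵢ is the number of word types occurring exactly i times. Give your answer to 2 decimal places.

Frequencies: no:5, where:3, but:2, quickly:2, while:2, do:2, start:1, into:1, boat:1, fire:1, lamp:1, stop:1, am:1, earth:1, village:1, wet:1, close:1, had:1
N = 28. Frequency spectrum: V_1=12, V_2=4, V_3=1, V_5=1
M₂ = 1²·12 + 2²·4 + 3²·1 + 5²·1 = 62
K = 10000 × (62 − 28) / 28² = 433.67

433.67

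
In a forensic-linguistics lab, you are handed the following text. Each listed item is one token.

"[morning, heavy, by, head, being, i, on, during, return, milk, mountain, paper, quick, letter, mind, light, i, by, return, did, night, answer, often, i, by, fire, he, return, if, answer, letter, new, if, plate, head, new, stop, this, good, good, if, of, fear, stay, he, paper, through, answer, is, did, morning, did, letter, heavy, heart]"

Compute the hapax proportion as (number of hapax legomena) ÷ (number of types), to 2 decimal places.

0.59

Frequencies: by:3, i:3, return:3, letter:3, did:3, answer:3, if:3, morning:2, heavy:2, head:2, paper:2, he:2, new:2, good:2, being:1, on:1, during:1, milk:1, mountain:1, quick:1, … (14 more, each freq 1)
Hapax count = 20; type count = 34.
Ratio = 20 / 34 = 0.59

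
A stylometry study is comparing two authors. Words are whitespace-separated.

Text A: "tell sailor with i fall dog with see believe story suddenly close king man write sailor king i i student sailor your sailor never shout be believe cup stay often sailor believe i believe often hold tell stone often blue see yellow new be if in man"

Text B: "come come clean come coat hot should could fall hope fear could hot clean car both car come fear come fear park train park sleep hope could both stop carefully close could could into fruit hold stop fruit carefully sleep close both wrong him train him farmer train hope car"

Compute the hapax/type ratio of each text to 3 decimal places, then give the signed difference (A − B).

0.351

A: hapax=19, V=29, ratio=0.655
B: hapax=7, V=23, ratio=0.304
Difference = 0.655 − 0.304 = 0.351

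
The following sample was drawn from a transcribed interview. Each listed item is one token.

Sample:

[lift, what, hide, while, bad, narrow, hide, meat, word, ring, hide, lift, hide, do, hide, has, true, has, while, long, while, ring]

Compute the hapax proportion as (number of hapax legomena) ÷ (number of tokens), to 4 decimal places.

Frequencies: hide:5, while:3, lift:2, ring:2, has:2, what:1, bad:1, narrow:1, meat:1, word:1, do:1, true:1, long:1
Hapax count = 8; token count = 22.
Ratio = 8 / 22 = 0.3636

0.3636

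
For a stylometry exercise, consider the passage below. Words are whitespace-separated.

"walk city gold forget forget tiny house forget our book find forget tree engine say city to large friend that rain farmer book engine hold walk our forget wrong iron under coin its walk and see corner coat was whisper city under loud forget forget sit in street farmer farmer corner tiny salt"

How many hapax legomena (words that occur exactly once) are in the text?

Frequencies: forget:7, walk:3, city:3, farmer:3, tiny:2, our:2, book:2, engine:2, under:2, corner:2, gold:1, house:1, find:1, tree:1, say:1, to:1, large:1, friend:1, that:1, rain:1, … (15 more, each freq 1)
Hapax (freq=1): and, coat, coin, find, friend, gold, hold, house, in, iron, its, large, loud, rain, salt, say, see, sit, street, that, to, tree, was, whisper, wrong

25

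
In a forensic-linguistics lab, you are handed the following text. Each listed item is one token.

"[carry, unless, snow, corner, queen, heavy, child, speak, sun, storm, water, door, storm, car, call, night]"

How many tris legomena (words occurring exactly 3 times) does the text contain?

Frequencies: storm:2, carry:1, unless:1, snow:1, corner:1, queen:1, heavy:1, child:1, speak:1, sun:1, water:1, door:1, car:1, call:1, night:1
Words with frequency 3: (none)

0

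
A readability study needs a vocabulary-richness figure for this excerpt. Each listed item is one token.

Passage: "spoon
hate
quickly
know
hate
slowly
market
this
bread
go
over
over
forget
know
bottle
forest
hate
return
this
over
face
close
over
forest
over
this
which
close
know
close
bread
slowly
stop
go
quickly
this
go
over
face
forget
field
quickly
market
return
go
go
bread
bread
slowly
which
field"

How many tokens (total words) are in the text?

51

Tokens: spoon, hate, quickly, know, hate, slowly, market, this, bread, go, over, over, forget, know, bottle, forest, hate, return, this, over, face, close, over, forest, over, this, which, close, know, close, bread, slowly, stop, go, quickly, this, go, over, face, forget, field, quickly, market, return, go, go, bread, bread, slowly, which, field
N = 51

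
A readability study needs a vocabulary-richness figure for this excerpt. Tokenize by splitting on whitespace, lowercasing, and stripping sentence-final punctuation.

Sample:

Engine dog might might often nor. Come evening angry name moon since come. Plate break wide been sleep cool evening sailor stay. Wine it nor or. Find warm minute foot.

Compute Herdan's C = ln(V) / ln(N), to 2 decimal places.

0.96

N = 30, V = 26.
ln(V) = 3.258097, ln(N) = 3.401197
C = 3.258097 / 3.401197 = 0.96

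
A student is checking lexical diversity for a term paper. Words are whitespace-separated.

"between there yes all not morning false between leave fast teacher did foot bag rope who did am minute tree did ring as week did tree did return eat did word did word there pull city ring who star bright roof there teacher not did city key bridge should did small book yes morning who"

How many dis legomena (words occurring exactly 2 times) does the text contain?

9

Frequencies: did:9, there:3, who:3, between:2, yes:2, not:2, morning:2, teacher:2, tree:2, ring:2, word:2, city:2, all:1, false:1, leave:1, fast:1, foot:1, bag:1, rope:1, am:1, … (14 more, each freq 1)
Words with frequency 2: between, city, morning, not, ring, teacher, tree, word, yes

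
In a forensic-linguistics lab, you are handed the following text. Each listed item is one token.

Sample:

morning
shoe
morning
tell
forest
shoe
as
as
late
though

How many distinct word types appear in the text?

7

Distinct types: {as, forest, late, morning, shoe, tell, though}
V = 7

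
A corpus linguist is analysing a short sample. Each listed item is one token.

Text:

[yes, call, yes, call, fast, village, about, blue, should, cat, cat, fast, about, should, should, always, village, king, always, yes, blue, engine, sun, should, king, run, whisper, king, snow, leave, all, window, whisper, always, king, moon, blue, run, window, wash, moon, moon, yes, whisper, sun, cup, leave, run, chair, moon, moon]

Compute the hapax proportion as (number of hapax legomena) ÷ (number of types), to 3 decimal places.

Frequencies: moon:5, yes:4, should:4, king:4, blue:3, always:3, run:3, whisper:3, call:2, fast:2, village:2, about:2, cat:2, sun:2, leave:2, window:2, engine:1, snow:1, all:1, wash:1, … (2 more, each freq 1)
Hapax count = 6; type count = 22.
Ratio = 6 / 22 = 0.273

0.273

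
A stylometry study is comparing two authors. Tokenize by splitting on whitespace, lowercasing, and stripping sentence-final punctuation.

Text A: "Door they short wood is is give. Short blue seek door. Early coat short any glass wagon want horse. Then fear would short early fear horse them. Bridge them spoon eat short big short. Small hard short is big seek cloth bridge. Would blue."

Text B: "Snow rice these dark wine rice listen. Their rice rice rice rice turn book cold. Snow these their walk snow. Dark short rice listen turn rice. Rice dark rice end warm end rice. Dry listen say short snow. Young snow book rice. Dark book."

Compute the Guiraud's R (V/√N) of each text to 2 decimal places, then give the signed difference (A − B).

A: V=26, N=44, R=3.92
B: V=17, N=44, R=2.56
Difference = 3.92 − 2.56 = 1.36

1.36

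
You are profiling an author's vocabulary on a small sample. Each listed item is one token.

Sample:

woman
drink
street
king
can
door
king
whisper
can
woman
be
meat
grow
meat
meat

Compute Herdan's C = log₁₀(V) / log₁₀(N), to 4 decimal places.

0.8503

N = 15, V = 10.
log₁₀(V) = 1.000000, log₁₀(N) = 1.176091
C = 1.000000 / 1.176091 = 0.8503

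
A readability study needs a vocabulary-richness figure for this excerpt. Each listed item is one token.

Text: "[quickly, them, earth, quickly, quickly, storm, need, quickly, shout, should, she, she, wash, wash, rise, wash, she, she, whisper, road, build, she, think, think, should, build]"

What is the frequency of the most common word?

5

Frequencies: she:5, quickly:4, wash:3, should:2, build:2, think:2, them:1, earth:1, storm:1, need:1, shout:1, rise:1, whisper:1, road:1
Most common: 'she' with frequency 5.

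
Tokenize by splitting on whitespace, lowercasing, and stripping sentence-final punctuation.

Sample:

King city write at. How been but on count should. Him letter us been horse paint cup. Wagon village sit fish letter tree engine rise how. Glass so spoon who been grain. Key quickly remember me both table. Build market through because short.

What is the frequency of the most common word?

Frequencies: been:3, how:2, letter:2, king:1, city:1, write:1, at:1, but:1, on:1, count:1, should:1, him:1, us:1, horse:1, paint:1, cup:1, wagon:1, village:1, sit:1, fish:1, … (19 more, each freq 1)
Most common: 'been' with frequency 3.

3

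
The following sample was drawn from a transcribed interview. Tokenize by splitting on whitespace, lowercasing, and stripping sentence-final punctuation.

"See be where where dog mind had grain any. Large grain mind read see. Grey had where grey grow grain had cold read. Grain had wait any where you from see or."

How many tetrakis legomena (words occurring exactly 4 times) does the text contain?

3

Frequencies: where:4, had:4, grain:4, see:3, mind:2, any:2, read:2, grey:2, be:1, dog:1, large:1, grow:1, cold:1, wait:1, you:1, from:1, or:1
Words with frequency 4: grain, had, where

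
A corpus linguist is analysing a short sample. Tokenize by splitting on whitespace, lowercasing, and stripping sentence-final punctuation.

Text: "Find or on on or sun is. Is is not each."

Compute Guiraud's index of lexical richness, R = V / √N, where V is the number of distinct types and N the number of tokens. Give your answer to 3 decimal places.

N = 11, V = 7.
√N = 3.316625
R = 7 / 3.316625 = 2.111

2.111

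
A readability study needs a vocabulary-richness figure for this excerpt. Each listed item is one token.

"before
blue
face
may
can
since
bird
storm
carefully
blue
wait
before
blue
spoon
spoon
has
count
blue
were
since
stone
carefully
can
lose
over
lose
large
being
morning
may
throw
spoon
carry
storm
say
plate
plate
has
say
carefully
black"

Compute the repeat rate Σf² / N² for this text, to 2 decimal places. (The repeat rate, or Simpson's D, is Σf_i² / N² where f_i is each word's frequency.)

0.05

Frequencies: blue:4, carefully:3, spoon:3, before:2, may:2, can:2, since:2, storm:2, has:2, lose:2, say:2, plate:2, face:1, bird:1, wait:1, count:1, were:1, stone:1, over:1, large:1, … (5 more, each freq 1)
Σf² = 83; N² = 1681
Repeat rate = 83 / 1681 = 0.05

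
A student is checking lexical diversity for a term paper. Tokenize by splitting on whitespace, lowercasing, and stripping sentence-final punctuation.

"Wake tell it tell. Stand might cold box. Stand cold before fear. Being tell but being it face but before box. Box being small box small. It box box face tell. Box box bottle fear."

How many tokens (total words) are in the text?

35

Tokens: wake, tell, it, tell, stand, might, cold, box, stand, cold, before, fear, being, tell, but, being, it, face, but, before, box, box, being, small, box, small, it, box, box, face, tell, box, box, bottle, fear
N = 35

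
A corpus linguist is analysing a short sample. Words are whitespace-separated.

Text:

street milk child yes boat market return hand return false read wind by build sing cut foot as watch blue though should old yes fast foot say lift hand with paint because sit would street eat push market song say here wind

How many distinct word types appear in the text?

Distinct types: {as, because, blue, boat, build, by, child, cut, eat, false, fast, foot, hand, here, lift, market, milk, old, paint, push, read, return, say, should, sing, sit, song, street, though, watch, wind, with, would, yes}
V = 34

34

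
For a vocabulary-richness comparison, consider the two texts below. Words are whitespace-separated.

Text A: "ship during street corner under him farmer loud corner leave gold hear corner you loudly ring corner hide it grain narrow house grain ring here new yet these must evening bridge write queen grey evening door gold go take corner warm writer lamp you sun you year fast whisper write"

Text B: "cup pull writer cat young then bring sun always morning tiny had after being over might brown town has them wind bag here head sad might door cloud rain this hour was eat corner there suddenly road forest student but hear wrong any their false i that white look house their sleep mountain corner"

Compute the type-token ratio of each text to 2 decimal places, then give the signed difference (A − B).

TTR(A) = 39/50 = 0.78
TTR(B) = 51/54 = 0.94
Difference = 0.78 − 0.94 = -0.16

-0.16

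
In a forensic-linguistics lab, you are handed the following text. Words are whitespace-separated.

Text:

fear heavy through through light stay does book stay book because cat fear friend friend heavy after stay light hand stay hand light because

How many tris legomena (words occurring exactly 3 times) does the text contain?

Frequencies: stay:4, light:3, fear:2, heavy:2, through:2, book:2, because:2, friend:2, hand:2, does:1, cat:1, after:1
Words with frequency 3: light

1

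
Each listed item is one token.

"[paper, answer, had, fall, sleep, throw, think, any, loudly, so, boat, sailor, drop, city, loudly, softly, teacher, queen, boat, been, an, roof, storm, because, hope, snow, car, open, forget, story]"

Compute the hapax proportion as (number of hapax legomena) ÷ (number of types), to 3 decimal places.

Frequencies: loudly:2, boat:2, paper:1, answer:1, had:1, fall:1, sleep:1, throw:1, think:1, any:1, so:1, sailor:1, drop:1, city:1, softly:1, teacher:1, queen:1, been:1, an:1, roof:1, … (8 more, each freq 1)
Hapax count = 26; type count = 28.
Ratio = 26 / 28 = 0.929

0.929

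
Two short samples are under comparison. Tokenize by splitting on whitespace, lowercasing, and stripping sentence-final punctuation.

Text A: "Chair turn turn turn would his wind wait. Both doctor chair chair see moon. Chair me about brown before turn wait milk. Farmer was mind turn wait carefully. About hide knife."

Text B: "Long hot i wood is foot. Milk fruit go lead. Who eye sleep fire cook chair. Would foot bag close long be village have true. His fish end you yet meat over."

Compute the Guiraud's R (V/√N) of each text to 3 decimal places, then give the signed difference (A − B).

-1.531

A: V=21, N=31, R=3.772
B: V=30, N=32, R=5.303
Difference = 3.772 − 5.303 = -1.531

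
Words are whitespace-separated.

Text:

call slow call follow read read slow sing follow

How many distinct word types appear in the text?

Distinct types: {call, follow, read, sing, slow}
V = 5

5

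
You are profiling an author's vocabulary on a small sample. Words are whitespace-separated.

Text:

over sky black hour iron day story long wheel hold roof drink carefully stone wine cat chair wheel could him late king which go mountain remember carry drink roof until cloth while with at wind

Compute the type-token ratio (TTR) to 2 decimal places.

0.91

N = 35 tokens, V = 32 types.
TTR = V / N = 32 / 35 = 0.91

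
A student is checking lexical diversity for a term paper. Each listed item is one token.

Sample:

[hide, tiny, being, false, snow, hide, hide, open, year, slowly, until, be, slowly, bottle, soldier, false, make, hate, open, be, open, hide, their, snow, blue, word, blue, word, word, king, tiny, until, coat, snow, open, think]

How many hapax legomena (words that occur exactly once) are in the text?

Frequencies: hide:4, open:4, snow:3, word:3, tiny:2, false:2, slowly:2, until:2, be:2, blue:2, being:1, year:1, bottle:1, soldier:1, make:1, hate:1, their:1, king:1, coat:1, think:1
Hapax (freq=1): being, bottle, coat, hate, king, make, soldier, their, think, year

10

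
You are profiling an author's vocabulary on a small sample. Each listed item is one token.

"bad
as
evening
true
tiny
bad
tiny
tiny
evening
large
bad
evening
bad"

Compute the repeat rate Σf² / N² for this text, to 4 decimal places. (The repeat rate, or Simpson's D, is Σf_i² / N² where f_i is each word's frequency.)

0.2189

Frequencies: bad:4, evening:3, tiny:3, as:1, true:1, large:1
Σf² = 37; N² = 169
Repeat rate = 37 / 169 = 0.2189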